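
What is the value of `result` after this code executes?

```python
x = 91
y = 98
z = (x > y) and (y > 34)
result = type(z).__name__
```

x is int; y is int; z is bool; result = 'bool'

'bool'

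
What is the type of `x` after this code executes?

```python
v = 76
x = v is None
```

'is' comparison returns bool

bool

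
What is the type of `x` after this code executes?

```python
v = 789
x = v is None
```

'is' comparison returns bool

bool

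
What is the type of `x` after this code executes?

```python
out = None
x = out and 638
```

'and' returns first falsy value (None)

NoneType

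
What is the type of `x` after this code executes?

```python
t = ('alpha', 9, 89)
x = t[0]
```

Index 0 of tuple is a str literal

str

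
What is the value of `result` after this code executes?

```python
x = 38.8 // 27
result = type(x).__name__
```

x is float; result = 'float'

'float'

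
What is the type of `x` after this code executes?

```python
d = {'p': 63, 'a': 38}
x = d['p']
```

Accessing dict[str, int] with str key returns int

int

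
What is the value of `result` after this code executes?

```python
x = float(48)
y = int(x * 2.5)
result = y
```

x = 48.0; y = 120; result = 120

120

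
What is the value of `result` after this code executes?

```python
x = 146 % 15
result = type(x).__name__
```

x is int; result = 'int'

'int'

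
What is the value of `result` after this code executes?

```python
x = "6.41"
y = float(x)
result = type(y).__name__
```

x is str; y is float; result = 'float'

'float'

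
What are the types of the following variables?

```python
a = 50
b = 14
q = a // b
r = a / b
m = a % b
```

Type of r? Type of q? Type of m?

/ returns float; // returns int; % of ints returns int

float, int, int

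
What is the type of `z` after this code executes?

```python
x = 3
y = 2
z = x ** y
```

positive int ** positive int = int

int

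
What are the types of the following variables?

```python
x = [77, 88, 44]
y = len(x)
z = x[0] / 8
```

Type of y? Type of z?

len() returns int; int / int = float

int, float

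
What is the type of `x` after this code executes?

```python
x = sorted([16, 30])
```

sorted() always returns list

list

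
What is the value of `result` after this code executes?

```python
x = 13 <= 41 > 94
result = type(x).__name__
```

x is bool; result = 'bool'

'bool'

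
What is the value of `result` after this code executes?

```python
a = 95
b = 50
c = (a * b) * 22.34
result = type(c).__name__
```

a is int; b is int; c is float; result = 'float'

'float'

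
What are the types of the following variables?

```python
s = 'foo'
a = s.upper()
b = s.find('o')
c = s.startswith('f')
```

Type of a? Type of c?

upper() returns str; startswith() returns bool

str, bool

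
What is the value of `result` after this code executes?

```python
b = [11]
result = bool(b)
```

b = [11]; result = True

True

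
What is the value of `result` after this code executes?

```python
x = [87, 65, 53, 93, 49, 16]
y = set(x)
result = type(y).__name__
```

x is list; y is set; result = 'set'

'set'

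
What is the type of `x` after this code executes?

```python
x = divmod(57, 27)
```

divmod() returns tuple of (quotient, remainder)

tuple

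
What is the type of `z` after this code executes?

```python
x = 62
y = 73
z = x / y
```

int / int = float

float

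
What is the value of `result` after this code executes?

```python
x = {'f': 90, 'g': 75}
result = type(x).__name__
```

x is dict; result = 'dict'

'dict'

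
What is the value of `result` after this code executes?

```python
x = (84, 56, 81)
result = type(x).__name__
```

x is tuple; result = 'tuple'

'tuple'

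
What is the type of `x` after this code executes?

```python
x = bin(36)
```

bin() returns str representation

str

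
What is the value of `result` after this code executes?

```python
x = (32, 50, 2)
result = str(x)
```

x = (32, 50, 2); result = '(32, 50, 2)'

'(32, 50, 2)'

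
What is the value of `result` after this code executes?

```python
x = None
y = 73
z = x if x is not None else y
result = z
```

x = None; y = 73; z = 73; result = 73

73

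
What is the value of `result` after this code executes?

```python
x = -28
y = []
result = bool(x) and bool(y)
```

x = -28; y = []; result = False

False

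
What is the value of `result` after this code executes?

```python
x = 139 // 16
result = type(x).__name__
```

x is int; result = 'int'

'int'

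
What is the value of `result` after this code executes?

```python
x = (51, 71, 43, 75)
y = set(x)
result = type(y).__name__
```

x is tuple; y is set; result = 'set'

'set'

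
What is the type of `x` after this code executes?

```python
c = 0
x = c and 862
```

'and' returns first falsy value (0 is int)

int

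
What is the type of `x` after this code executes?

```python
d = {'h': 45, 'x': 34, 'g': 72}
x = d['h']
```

Accessing dict[str, int] with str key returns int

int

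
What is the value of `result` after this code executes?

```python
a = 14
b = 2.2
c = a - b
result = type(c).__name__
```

a is int; b is float; c is float; result = 'float'

'float'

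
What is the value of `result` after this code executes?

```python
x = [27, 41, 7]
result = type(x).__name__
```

x is list; result = 'list'

'list'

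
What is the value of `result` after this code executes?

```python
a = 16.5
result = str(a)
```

a = 16.5; result = '16.5'

'16.5'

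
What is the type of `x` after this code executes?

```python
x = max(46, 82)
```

max() of ints returns int

int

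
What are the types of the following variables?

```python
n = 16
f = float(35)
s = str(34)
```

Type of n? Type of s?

n is assigned a bare integer (no decimal point), so it is an int; s is assigned the result of calling str(), which returns a str

int, str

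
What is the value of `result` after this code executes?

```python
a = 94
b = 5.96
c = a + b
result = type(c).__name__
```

a is int; b is float; c is float; result = 'float'

'float'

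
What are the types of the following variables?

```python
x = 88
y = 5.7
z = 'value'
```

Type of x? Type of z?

x is assigned a bare integer (no decimal point), so it is an int; z is assigned a quoted string literal, so it is a str

int, str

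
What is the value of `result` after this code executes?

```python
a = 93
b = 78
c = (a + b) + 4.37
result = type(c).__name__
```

a is int; b is int; c is float; result = 'float'

'float'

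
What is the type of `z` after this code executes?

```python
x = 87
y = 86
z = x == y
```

Comparison returns bool

bool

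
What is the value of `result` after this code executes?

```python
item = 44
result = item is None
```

item = 44; result = False

False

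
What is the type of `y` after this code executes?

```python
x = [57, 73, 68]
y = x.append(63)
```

list.append() returns None (mutates in place)

NoneType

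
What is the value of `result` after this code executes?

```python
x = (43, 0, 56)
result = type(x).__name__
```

x is tuple; result = 'tuple'

'tuple'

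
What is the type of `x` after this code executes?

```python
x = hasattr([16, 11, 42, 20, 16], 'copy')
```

hasattr() returns bool

bool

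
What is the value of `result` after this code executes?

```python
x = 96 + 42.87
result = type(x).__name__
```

x is float; result = 'float'

'float'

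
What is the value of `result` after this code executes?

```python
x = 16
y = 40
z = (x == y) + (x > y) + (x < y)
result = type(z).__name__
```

x is int; y is int; z is int; result = 'int'

'int'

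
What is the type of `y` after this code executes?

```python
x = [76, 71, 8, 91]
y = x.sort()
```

list.sort() returns None (mutates in place)

NoneType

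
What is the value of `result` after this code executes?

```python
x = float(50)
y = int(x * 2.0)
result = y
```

x = 50.0; y = 100; result = 100

100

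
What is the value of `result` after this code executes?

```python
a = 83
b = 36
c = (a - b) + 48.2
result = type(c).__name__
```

a is int; b is int; c is float; result = 'float'

'float'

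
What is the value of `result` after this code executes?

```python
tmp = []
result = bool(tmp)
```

tmp = []; result = False

False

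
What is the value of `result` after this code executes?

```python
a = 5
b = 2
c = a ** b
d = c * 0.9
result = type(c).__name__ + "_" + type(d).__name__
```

a is int; b is int; c is int; d is float; result = 'int_float'

'int_float'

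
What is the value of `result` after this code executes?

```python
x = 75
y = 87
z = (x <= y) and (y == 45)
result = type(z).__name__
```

x is int; y is int; z is bool; result = 'bool'

'bool'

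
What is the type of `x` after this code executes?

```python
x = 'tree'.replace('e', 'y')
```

str.replace() returns str

str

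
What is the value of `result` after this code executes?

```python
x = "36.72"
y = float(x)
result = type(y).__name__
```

x is str; y is float; result = 'float'

'float'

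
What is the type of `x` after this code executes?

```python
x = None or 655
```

'or' with None returns the other truthy value

int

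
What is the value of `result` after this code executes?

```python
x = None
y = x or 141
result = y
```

x = None; y = 141; result = 141

141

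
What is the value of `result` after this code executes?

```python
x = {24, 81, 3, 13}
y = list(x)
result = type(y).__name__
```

x is set; y is list; result = 'list'

'list'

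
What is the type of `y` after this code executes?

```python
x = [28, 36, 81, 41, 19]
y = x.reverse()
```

list.reverse() returns None

NoneType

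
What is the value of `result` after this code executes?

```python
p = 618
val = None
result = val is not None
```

p = 618; val = None; result = False

False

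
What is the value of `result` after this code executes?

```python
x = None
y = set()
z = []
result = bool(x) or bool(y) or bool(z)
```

x = None; y = set(); z = []; result = False

False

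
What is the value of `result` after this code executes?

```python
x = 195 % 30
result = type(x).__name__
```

x is int; result = 'int'

'int'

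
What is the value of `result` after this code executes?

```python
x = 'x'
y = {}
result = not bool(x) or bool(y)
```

x = 'x'; y = {}; result = False

False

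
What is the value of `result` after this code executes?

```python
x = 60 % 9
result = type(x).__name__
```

x is int; result = 'int'

'int'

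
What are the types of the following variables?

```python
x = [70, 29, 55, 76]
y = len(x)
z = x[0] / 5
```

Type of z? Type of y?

int / int = float; len() returns int

float, int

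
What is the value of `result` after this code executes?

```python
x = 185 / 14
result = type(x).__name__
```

x is float; result = 'float'

'float'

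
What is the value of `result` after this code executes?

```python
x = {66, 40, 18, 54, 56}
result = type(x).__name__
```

x is set; result = 'set'

'set'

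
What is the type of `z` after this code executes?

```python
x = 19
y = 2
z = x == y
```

Comparison returns bool

bool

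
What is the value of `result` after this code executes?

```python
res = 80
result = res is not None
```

res = 80; result = True

True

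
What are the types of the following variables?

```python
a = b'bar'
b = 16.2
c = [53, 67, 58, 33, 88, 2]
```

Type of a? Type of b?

a is assigned a bytes literal (b'...' prefix); b is assigned a number with a decimal point, so it is a float

bytes, float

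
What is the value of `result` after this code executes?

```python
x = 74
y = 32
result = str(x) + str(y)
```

x = 74; y = 32; result = '7432'

'7432'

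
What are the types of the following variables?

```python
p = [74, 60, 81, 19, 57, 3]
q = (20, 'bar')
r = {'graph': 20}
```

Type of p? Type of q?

p is assigned a list literal (square brackets); q is assigned a tuple (parenthesized, comma-separated values)

list, tuple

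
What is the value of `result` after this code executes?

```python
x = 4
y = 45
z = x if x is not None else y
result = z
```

x = 4; y = 45; z = 4; result = 4

4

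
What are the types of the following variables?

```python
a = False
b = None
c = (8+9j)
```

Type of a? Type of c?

a is assigned the constant False, which has type bool; c is assigned (8+9j), an int plus an imaginary literal (j suffix), which evaluates to complex

bool, complex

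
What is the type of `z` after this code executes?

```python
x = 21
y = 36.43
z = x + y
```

int + float = float

float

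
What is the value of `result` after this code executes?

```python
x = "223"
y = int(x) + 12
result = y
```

x = '223'; y = 235; result = 235

235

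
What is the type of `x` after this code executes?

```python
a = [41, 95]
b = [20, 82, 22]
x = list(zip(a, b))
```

list(zip()) returns a list of tuples

list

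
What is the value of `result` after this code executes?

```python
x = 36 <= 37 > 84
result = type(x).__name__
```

x is bool; result = 'bool'

'bool'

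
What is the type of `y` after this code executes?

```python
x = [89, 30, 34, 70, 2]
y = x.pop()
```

list.pop() returns the popped element

int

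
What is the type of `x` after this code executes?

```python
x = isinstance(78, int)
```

isinstance() returns bool

bool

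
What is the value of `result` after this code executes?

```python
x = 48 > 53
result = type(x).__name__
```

x is bool; result = 'bool'

'bool'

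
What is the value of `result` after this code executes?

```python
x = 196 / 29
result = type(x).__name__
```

x is float; result = 'float'

'float'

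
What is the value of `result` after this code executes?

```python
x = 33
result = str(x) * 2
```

x = 33; result = '3333'

'3333'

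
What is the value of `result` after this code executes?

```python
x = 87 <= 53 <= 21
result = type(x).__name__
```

x is bool; result = 'bool'

'bool'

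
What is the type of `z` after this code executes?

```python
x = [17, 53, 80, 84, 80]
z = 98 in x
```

'in' operator returns bool

bool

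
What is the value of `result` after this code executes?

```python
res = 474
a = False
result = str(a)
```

res = 474; a = False; result = 'False'

'False'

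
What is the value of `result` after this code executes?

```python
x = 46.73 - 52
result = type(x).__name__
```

x is float; result = 'float'

'float'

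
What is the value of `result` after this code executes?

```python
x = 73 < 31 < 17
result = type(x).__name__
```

x is bool; result = 'bool'

'bool'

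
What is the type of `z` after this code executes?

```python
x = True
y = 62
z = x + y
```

bool + int = int (bool is subclass of int)

int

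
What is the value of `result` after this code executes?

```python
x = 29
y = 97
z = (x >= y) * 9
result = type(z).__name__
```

x is int; y is int; z is int; result = 'int'

'int'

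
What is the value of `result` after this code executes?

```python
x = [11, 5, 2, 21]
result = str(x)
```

x = [11, 5, 2, 21]; result = '[11, 5, 2, 21]'

'[11, 5, 2, 21]'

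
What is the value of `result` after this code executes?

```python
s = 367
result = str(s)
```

s = 367; result = '367'

'367'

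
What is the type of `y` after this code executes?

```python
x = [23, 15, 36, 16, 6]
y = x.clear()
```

list.clear() returns None

NoneType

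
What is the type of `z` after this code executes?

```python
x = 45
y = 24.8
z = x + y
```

int + float = float

float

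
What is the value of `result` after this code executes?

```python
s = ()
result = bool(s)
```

s = (); result = False

False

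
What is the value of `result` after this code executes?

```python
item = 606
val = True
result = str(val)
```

item = 606; val = True; result = 'True'

'True'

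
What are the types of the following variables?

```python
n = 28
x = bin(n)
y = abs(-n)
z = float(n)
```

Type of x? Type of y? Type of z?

bin() returns str; abs() of int returns int; float() returns float

str, int, float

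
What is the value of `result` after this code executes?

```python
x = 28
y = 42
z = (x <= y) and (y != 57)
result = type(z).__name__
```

x is int; y is int; z is bool; result = 'bool'

'bool'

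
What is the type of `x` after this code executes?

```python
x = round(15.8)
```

round() with no decimal places returns int

int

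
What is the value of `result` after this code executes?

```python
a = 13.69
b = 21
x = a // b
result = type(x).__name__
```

a is float; b is int; x is float; result = 'float'

'float'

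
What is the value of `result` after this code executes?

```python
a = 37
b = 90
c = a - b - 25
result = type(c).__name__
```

a is int; b is int; c is int; result = 'int'

'int'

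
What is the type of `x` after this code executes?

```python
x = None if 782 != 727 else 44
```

782 != 727 is True, so the if branch is taken

NoneType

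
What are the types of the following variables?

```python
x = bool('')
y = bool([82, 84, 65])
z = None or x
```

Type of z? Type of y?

None or bool returns the bool; bool() returns bool

bool, bool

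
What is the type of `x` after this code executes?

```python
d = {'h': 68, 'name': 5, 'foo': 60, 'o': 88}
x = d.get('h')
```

dict.get() returns value type when found

int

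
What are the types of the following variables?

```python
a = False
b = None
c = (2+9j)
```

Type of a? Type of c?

a is assigned the constant False, which has type bool; c is assigned (2+9j), an int plus an imaginary literal (j suffix), which evaluates to complex

bool, complex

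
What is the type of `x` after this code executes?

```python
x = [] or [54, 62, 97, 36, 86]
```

'or' returns first truthy value (list)

list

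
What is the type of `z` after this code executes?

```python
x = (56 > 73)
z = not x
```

'not' returns bool

bool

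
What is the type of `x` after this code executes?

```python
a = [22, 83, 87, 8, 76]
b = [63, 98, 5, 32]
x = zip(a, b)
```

zip() returns a zip object

zip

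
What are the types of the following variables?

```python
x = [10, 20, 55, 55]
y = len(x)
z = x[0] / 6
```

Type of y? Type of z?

len() returns int; int / int = float

int, float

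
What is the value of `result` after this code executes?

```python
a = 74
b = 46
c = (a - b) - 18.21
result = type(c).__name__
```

a is int; b is int; c is float; result = 'float'

'float'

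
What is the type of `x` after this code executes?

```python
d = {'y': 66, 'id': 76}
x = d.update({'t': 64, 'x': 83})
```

dict.update() returns None

NoneType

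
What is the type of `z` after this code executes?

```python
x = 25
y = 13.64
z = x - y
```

int - float = float

float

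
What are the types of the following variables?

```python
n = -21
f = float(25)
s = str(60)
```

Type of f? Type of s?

f is assigned the result of calling float(), which returns a float; s is assigned the result of calling str(), which returns a str

float, str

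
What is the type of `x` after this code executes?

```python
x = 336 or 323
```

'or' returns first truthy value (int)

int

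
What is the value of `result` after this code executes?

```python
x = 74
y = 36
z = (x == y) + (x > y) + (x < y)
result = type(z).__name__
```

x is int; y is int; z is int; result = 'int'

'int'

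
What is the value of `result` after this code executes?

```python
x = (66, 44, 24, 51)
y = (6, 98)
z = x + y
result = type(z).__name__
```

x is tuple; y is tuple; z is tuple; result = 'tuple'

'tuple'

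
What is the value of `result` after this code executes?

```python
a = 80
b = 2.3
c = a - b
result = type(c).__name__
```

a is int; b is float; c is float; result = 'float'

'float'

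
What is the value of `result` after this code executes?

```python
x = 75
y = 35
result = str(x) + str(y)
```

x = 75; y = 35; result = '7535'

'7535'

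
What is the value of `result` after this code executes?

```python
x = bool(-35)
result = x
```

x = True; result = True

True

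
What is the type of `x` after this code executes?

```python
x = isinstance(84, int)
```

isinstance() returns bool

bool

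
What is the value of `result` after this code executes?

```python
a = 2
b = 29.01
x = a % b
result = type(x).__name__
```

a is int; b is float; x is float; result = 'float'

'float'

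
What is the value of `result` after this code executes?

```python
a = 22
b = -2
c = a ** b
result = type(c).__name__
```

a is int; b is int; c is float; result = 'float'

'float'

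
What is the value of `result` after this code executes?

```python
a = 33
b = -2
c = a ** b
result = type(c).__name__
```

a is int; b is int; c is float; result = 'float'

'float'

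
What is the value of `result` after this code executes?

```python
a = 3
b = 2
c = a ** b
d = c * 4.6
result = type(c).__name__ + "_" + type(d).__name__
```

a is int; b is int; c is int; d is float; result = 'int_float'

'int_float'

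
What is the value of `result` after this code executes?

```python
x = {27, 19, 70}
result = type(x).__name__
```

x is set; result = 'set'

'set'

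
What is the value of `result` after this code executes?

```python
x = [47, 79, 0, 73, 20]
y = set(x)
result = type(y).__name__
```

x is list; y is set; result = 'set'

'set'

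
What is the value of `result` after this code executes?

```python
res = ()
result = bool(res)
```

res = (); result = False

False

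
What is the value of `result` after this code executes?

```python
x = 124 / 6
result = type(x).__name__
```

x is float; result = 'float'

'float'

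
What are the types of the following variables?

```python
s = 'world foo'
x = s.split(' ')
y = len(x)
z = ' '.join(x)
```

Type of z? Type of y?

str.join() returns str; len() returns int

str, int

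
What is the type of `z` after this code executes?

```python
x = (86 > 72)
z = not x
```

'not' returns bool

bool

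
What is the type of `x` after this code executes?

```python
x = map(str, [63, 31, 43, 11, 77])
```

map() returns a map object

map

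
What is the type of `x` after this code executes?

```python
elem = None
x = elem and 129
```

'and' returns first falsy value (None)

NoneType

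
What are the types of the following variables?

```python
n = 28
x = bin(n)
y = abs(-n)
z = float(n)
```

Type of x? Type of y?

bin() returns str; abs() of int returns int

str, int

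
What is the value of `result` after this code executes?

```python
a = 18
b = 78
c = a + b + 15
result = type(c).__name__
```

a is int; b is int; c is int; result = 'int'

'int'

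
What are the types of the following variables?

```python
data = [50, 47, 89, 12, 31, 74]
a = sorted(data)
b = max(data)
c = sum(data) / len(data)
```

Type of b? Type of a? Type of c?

max of ints returns int; sorted() returns list; int / int = float

int, list, float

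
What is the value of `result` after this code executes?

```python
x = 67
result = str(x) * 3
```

x = 67; result = '676767'

'676767'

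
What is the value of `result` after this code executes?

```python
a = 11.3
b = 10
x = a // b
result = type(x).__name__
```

a is float; b is int; x is float; result = 'float'

'float'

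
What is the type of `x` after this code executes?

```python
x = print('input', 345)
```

print() returns None

NoneType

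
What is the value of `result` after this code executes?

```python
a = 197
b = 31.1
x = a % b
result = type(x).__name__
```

a is int; b is float; x is float; result = 'float'

'float'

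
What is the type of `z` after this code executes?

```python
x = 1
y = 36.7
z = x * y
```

int * float = float

float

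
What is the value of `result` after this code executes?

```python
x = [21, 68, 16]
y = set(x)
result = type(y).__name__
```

x is list; y is set; result = 'set'

'set'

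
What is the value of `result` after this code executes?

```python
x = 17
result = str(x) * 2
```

x = 17; result = '1717'

'1717'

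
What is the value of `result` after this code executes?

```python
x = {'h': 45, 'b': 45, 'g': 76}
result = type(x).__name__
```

x is dict; result = 'dict'

'dict'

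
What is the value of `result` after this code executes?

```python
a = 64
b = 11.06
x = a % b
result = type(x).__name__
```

a is int; b is float; x is float; result = 'float'

'float'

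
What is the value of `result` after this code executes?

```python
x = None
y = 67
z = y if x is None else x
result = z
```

x = None; y = 67; z = 67; result = 67

67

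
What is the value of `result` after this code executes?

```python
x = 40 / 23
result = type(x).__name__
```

x is float; result = 'float'

'float'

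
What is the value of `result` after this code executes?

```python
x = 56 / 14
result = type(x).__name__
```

x is float; result = 'float'

'float'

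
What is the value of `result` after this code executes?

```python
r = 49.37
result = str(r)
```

r = 49.37; result = '49.37'

'49.37'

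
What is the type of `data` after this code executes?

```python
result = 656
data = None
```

None has type NoneType

NoneType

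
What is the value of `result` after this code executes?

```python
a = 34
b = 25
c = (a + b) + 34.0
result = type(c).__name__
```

a is int; b is int; c is float; result = 'float'

'float'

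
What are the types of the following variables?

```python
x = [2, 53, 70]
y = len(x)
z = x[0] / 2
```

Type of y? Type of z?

len() returns int; int / int = float

int, float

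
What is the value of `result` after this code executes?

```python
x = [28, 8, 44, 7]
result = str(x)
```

x = [28, 8, 44, 7]; result = '[28, 8, 44, 7]'

'[28, 8, 44, 7]'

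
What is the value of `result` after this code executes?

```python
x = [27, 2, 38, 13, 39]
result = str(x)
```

x = [27, 2, 38, 13, 39]; result = '[27, 2, 38, 13, 39]'

'[27, 2, 38, 13, 39]'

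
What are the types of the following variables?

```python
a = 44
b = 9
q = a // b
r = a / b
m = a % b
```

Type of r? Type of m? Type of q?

/ returns float; % of ints returns int; // returns int

float, int, int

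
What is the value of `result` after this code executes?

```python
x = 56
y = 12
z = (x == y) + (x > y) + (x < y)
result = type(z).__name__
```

x is int; y is int; z is int; result = 'int'

'int'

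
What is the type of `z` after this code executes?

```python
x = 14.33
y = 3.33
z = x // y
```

float // float = float

float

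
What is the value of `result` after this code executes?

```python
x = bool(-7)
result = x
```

x = True; result = True

True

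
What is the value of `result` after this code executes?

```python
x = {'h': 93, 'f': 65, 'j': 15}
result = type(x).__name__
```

x is dict; result = 'dict'

'dict'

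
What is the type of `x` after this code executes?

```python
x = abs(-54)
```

abs() of int returns int

int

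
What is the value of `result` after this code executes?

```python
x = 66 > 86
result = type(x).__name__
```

x is bool; result = 'bool'

'bool'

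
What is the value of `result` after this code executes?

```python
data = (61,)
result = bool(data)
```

data = (61,); result = True

True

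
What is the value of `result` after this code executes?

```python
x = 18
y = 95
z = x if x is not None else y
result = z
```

x = 18; y = 95; z = 18; result = 18

18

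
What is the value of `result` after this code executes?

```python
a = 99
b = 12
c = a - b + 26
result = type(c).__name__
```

a is int; b is int; c is int; result = 'int'

'int'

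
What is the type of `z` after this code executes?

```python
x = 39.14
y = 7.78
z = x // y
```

float // float = float

float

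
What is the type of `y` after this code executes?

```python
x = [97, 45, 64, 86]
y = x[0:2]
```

Slicing a list returns a list

list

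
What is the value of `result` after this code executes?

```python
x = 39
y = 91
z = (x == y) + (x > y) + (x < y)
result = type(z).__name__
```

x is int; y is int; z is int; result = 'int'

'int'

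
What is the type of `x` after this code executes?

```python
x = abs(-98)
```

abs() of int returns int

int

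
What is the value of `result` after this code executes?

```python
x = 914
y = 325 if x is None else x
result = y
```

x = 914; y = 914; result = 914

914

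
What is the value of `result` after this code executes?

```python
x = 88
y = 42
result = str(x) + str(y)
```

x = 88; y = 42; result = '8842'

'8842'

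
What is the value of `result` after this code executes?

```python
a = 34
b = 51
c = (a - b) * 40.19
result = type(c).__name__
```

a is int; b is int; c is float; result = 'float'

'float'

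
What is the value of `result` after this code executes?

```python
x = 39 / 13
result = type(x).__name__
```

x is float; result = 'float'

'float'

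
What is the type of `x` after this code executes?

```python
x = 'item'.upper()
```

str.upper() returns str

str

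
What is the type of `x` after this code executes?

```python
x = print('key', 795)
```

print() returns None

NoneType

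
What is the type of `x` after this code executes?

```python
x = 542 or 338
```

'or' returns first truthy value (int)

int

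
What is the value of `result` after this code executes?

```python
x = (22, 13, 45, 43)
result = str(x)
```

x = (22, 13, 45, 43); result = '(22, 13, 45, 43)'

'(22, 13, 45, 43)'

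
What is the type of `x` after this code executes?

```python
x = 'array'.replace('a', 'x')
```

str.replace() returns str

str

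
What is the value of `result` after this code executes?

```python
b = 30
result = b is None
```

b = 30; result = False

False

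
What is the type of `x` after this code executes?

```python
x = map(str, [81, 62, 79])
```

map() returns a map object

map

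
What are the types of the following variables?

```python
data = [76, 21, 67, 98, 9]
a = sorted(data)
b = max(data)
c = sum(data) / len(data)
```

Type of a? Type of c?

sorted() returns list; int / int = float

list, float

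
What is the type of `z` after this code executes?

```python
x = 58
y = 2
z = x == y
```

Comparison returns bool

bool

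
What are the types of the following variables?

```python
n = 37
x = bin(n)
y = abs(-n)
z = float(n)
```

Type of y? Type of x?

abs() of int returns int; bin() returns str

int, str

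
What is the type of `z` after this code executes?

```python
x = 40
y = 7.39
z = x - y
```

int - float = float

float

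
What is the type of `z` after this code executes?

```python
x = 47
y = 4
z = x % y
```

int % int = int

int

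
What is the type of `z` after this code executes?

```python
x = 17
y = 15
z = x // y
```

int // int = int

int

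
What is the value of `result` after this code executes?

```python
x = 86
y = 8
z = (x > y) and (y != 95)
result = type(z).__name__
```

x is int; y is int; z is bool; result = 'bool'

'bool'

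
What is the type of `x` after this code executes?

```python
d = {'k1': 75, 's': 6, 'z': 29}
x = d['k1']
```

Accessing dict[str, int] with str key returns int

int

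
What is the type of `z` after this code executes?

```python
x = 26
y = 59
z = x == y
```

Equality comparison returns bool

bool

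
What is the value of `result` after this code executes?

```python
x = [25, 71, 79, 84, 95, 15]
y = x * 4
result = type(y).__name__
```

x is list; y is list; result = 'list'

'list'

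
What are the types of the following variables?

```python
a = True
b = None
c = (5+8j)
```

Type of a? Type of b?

a is assigned the constant True, which has type bool; b is assigned None, whose type is NoneType

bool, NoneType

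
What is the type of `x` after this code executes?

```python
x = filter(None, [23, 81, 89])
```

filter() returns a filter object

filter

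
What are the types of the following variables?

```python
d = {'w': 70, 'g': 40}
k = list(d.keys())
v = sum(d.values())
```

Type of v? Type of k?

sum of ints is int; list() converts to list

int, list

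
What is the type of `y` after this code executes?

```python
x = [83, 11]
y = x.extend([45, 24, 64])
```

list.extend() returns None

NoneType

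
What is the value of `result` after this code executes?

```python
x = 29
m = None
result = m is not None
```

x = 29; m = None; result = False

False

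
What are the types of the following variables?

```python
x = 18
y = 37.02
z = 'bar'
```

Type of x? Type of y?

x is assigned a bare integer (no decimal point), so it is an int; y is assigned a number with a decimal point, so it is a float

int, float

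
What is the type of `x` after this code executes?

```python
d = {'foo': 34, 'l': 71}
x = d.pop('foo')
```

dict.pop() returns the value

int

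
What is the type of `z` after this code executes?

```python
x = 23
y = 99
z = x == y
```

Comparison returns bool

bool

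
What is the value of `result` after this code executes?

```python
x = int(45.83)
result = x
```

x = 45; result = 45

45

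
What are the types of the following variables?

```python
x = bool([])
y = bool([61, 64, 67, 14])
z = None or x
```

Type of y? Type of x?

bool() returns bool; bool() returns bool

bool, bool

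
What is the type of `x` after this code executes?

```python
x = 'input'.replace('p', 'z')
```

str.replace() returns str

str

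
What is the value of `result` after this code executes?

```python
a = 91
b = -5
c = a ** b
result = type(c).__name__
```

a is int; b is int; c is float; result = 'float'

'float'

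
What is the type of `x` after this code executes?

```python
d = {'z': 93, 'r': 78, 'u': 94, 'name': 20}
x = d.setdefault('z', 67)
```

dict.setdefault() returns the (existing or default) value

int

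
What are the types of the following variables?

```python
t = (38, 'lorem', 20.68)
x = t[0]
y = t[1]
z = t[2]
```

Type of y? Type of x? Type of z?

tuple[1] is str; tuple[0] is int; tuple[2] is float

str, int, float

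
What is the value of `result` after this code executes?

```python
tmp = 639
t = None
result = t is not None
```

tmp = 639; t = None; result = False

False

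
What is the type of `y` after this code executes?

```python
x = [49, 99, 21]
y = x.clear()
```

list.clear() returns None

NoneType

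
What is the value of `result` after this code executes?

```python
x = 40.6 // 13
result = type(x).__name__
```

x is float; result = 'float'

'float'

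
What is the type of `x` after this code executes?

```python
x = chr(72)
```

chr() returns str (single char)

str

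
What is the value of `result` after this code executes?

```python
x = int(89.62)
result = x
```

x = 89; result = 89

89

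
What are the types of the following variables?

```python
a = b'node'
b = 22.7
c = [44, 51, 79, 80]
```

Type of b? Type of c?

b is assigned a number with a decimal point, so it is a float; c is assigned a list literal (square brackets)

float, list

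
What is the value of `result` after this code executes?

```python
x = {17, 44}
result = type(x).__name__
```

x is set; result = 'set'

'set'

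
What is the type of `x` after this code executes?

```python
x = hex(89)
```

hex() returns str representation

str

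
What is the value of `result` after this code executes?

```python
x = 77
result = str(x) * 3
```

x = 77; result = '777777'

'777777'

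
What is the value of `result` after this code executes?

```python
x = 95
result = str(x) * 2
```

x = 95; result = '9595'

'9595'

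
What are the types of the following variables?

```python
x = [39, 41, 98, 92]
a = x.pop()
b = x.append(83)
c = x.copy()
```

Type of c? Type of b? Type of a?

copy() returns list; append() returns None; pop() returns element

list, NoneType, int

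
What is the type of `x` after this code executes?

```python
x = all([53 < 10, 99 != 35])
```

all() returns bool

bool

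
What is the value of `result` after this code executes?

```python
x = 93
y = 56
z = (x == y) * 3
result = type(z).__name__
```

x is int; y is int; z is int; result = 'int'

'int'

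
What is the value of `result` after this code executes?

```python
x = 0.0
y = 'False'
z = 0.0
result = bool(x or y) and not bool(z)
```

x = 0.0; y = 'False'; z = 0.0; result = True

True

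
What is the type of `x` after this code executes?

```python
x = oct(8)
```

oct() returns str representation

str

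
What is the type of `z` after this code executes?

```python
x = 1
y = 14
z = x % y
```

int % int = int

int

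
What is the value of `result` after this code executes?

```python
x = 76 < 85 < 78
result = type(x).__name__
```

x is bool; result = 'bool'

'bool'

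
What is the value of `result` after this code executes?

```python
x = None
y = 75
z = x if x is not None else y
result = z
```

x = None; y = 75; z = 75; result = 75

75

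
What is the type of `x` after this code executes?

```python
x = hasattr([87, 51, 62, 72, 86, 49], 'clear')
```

hasattr() returns bool

bool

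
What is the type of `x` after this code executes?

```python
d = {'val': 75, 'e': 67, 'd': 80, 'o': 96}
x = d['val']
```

Accessing dict[str, int] with str key returns int

int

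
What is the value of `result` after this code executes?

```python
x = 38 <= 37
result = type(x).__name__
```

x is bool; result = 'bool'

'bool'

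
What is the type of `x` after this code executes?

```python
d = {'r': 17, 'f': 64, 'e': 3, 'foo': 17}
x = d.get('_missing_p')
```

dict.get() returns None when key not found

NoneType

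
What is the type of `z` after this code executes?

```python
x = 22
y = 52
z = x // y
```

int // int = int

int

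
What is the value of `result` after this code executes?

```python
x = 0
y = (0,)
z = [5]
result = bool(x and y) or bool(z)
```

x = 0; y = (0,); z = [5]; result = True

True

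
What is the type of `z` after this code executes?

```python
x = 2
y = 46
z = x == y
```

Equality comparison returns bool

bool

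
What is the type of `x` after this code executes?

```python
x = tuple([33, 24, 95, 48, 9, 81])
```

tuple() constructor returns tuple

tuple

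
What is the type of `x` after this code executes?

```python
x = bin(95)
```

bin() returns str representation

str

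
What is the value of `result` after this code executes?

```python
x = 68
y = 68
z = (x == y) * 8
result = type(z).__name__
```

x is int; y is int; z is int; result = 'int'

'int'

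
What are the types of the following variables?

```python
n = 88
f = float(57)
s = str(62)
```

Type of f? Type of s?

f is assigned the result of calling float(), which returns a float; s is assigned the result of calling str(), which returns a str

float, str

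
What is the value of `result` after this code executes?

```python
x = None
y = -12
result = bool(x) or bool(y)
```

x = None; y = -12; result = True

True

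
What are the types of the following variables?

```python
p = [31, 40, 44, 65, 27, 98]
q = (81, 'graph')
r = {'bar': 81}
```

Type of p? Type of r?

p is assigned a list literal (square brackets); r is assigned a dict literal ({key: value})

list, dict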